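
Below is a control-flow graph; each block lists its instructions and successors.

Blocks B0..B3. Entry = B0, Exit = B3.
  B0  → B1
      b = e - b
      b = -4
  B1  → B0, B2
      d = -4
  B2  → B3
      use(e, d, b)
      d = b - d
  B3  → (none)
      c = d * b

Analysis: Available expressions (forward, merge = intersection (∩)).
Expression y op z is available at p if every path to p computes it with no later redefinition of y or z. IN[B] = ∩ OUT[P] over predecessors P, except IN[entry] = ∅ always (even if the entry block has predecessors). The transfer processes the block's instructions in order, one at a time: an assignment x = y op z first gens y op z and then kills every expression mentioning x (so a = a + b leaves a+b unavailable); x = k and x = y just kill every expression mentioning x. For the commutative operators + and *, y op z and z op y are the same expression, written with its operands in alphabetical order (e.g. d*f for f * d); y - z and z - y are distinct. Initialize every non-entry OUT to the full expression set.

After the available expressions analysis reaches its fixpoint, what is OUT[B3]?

Per-block solution:
  B0:  IN={}  OUT={}
  B1:  IN={}  OUT={}
  B2:  IN={}  OUT={}
  B3:  IN={}  OUT={b*d}

Merge at B3: IN[B3] = OUT[B2] = {}
Applying B3's transfer function to that IN value gives OUT[B3] (row B3 above).

Answer: {b*d}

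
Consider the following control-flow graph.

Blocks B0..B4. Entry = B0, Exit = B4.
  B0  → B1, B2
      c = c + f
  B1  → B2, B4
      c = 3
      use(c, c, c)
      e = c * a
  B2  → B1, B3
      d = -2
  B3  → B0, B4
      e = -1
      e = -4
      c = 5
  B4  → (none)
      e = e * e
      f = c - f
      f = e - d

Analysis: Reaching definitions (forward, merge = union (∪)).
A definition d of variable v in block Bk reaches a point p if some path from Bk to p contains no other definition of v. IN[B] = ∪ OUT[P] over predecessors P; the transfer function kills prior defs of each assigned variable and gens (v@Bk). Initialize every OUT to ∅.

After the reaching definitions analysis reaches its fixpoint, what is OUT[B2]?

Fixpoint table:
  B0:   IN={c@B3, d@B2, e@B3}   OUT={c@B0, d@B2, e@B3}
  B1:   IN={c@B0, c@B1, d@B2, e@B1, e@B3}   OUT={c@B1, d@B2, e@B1}
  B2:   IN={c@B0, c@B1, d@B2, e@B1, e@B3}   OUT={c@B0, c@B1, d@B2, e@B1, e@B3}
  B3:   IN={c@B0, c@B1, d@B2, e@B1, e@B3}   OUT={c@B3, d@B2, e@B3}
  B4:   IN={c@B1, c@B3, d@B2, e@B1, e@B3}   OUT={c@B1, c@B3, d@B2, e@B4, f@B4}

Merge at B2: IN[B2] = OUT[B0] ⊔ OUT[B1] = {c@B0, c@B1, d@B2, e@B1, e@B3}
Applying B2's transfer function to that IN value gives OUT[B2] (row B2 above).

Answer: {c@B0, c@B1, d@B2, e@B1, e@B3}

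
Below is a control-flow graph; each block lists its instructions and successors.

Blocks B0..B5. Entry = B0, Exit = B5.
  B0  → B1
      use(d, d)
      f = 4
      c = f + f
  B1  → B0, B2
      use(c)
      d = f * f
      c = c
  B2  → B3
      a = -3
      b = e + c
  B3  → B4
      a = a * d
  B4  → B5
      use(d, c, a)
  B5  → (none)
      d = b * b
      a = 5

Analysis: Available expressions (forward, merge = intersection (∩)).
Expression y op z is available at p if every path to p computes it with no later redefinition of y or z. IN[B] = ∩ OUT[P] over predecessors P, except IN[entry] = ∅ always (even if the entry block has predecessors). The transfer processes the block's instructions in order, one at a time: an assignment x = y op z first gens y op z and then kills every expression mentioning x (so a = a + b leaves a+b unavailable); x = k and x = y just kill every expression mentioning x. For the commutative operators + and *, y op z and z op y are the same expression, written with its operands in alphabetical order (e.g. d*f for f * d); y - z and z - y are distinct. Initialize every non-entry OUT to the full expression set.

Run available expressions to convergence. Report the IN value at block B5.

Answer: {c+e, f*f, f+f}

Derivation:
Fixpoint table:
  B0: | IN={} | OUT={f+f}
  B1: | IN={f+f} | OUT={f*f, f+f}
  B2: | IN={f*f, f+f} | OUT={c+e, f*f, f+f}
  B3: | IN={c+e, f*f, f+f} | OUT={c+e, f*f, f+f}
  B4: | IN={c+e, f*f, f+f} | OUT={c+e, f*f, f+f}
  B5: | IN={c+e, f*f, f+f} | OUT={b*b, c+e, f*f, f+f}

Merge at B5: IN[B5] = OUT[B4] = {c+e, f*f, f+f}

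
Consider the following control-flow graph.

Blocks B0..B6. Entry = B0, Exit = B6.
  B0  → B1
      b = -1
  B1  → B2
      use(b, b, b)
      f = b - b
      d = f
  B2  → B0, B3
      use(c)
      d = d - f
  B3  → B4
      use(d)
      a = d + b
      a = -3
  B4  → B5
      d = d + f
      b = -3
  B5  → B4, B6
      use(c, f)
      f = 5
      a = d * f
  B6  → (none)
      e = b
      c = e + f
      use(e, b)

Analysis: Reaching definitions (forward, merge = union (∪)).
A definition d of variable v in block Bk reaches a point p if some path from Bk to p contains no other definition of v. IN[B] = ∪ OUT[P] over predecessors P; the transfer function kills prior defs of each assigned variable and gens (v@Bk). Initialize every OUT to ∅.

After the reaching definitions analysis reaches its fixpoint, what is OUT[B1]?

Converged values:
  B0: | IN={b@B0, d@B2, f@B1} | OUT={b@B0, d@B2, f@B1}
  B1: | IN={b@B0, d@B2, f@B1} | OUT={b@B0, d@B1, f@B1}
  B2: | IN={b@B0, d@B1, f@B1} | OUT={b@B0, d@B2, f@B1}
  B3: | IN={b@B0, d@B2, f@B1} | OUT={a@B3, b@B0, d@B2, f@B1}
  B4: | IN={a@B3, a@B5, b@B0, b@B4, d@B2, d@B4, f@B1, f@B5} | OUT={a@B3, a@B5, b@B4, d@B4, f@B1, f@B5}
  B5: | IN={a@B3, a@B5, b@B4, d@B4, f@B1, f@B5} | OUT={a@B5, b@B4, d@B4, f@B5}
  B6: | IN={a@B5, b@B4, d@B4, f@B5} | OUT={a@B5, b@B4, c@B6, d@B4, e@B6, f@B5}

Merge at B1: IN[B1] = OUT[B0] = {b@B0, d@B2, f@B1}
Applying B1's transfer function to that IN value gives OUT[B1] (row B1 above).

Answer: {b@B0, d@B1, f@B1}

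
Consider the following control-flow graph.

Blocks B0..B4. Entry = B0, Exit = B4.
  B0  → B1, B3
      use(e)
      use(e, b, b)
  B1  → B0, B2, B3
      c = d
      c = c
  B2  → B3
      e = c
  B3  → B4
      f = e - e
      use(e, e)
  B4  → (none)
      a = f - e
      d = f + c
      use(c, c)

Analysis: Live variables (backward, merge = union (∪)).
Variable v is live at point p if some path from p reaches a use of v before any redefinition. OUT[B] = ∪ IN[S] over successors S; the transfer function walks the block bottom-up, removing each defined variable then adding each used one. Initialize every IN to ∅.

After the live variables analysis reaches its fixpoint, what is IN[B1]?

Answer: {b, d, e}

Derivation:
Fixpoint table:
  B0:   IN={b, c, d, e}   OUT={b, c, d, e}
  B1:   IN={b, d, e}   OUT={b, c, d, e}
  B2:   IN={c}   OUT={c, e}
  B3:   IN={c, e}   OUT={c, e, f}
  B4:   IN={c, e, f}   OUT={}

Merge at B1: OUT[B1] = IN[B0] ⊔ IN[B2] ⊔ IN[B3] = {b, c, d, e}
Applying B1's transfer function to that OUT value gives IN[B1] (row B1 above).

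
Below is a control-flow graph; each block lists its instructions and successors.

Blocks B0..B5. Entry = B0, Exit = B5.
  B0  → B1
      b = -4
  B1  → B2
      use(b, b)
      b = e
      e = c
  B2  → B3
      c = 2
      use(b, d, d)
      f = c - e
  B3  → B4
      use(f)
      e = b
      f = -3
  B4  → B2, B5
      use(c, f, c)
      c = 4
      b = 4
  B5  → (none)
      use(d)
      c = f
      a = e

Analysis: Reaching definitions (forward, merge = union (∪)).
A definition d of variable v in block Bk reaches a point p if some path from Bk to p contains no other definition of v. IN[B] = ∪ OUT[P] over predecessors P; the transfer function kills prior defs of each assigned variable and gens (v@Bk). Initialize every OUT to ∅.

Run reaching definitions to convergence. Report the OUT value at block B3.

Per-block solution:
  B0: | IN={} | OUT={b@B0}
  B1: | IN={b@B0} | OUT={b@B1, e@B1}
  B2: | IN={b@B1, b@B4, c@B4, e@B1, e@B3, f@B3} | OUT={b@B1, b@B4, c@B2, e@B1, e@B3, f@B2}
  B3: | IN={b@B1, b@B4, c@B2, e@B1, e@B3, f@B2} | OUT={b@B1, b@B4, c@B2, e@B3, f@B3}
  B4: | IN={b@B1, b@B4, c@B2, e@B3, f@B3} | OUT={b@B4, c@B4, e@B3, f@B3}
  B5: | IN={b@B4, c@B4, e@B3, f@B3} | OUT={a@B5, b@B4, c@B5, e@B3, f@B3}

Merge at B3: IN[B3] = OUT[B2] = {b@B1, b@B4, c@B2, e@B1, e@B3, f@B2}
Applying B3's transfer function to that IN value gives OUT[B3] (row B3 above).

Answer: {b@B1, b@B4, c@B2, e@B3, f@B3}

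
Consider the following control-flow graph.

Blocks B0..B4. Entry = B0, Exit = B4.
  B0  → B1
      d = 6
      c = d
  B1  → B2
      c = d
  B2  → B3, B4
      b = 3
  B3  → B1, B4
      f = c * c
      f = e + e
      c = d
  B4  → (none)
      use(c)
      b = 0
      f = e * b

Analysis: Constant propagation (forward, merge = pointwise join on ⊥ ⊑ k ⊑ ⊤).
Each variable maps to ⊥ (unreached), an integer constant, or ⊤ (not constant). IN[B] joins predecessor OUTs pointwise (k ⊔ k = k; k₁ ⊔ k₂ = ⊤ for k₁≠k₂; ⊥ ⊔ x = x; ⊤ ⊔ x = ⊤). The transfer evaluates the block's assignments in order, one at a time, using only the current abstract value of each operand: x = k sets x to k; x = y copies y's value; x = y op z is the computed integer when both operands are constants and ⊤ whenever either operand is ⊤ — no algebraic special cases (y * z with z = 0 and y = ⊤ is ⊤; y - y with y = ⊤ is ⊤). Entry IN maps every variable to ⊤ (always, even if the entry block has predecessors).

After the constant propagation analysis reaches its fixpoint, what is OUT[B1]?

Per-block solution:
  B0:   IN=(all ⊤)   OUT={c:6, d:6; rest ⊤}
  B1:   IN={c:6, d:6; rest ⊤}   OUT={c:6, d:6; rest ⊤}
  B2:   IN={c:6, d:6; rest ⊤}   OUT={b:3, c:6, d:6; rest ⊤}
  B3:   IN={b:3, c:6, d:6; rest ⊤}   OUT={b:3, c:6, d:6; rest ⊤}
  B4:   IN={b:3, c:6, d:6; rest ⊤}   OUT={b:0, c:6, d:6; rest ⊤}

Merge at B1: IN[B1] = OUT[B0] ⊔ OUT[B3] = {a: ⊤, b: ⊤, c: 6, d: 6, e: ⊤, f: ⊤}
Applying B1's transfer function to that IN value gives OUT[B1] (row B1 above).

Answer: {a: ⊤, b: ⊤, c: 6, d: 6, e: ⊤, f: ⊤}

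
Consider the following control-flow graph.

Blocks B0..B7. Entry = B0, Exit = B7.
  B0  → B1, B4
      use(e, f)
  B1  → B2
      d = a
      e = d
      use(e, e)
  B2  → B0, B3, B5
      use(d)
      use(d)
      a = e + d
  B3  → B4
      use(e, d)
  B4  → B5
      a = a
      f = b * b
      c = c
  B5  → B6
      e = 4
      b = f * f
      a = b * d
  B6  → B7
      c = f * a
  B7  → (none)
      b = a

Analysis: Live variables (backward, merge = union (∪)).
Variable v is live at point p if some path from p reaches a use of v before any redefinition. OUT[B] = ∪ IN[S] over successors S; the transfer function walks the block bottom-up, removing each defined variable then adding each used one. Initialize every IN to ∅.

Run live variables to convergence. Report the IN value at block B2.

Fixpoint table:
  B0:   IN={a, b, c, d, e, f}   OUT={a, b, c, d, f}
  B1:   IN={a, b, c, f}   OUT={b, c, d, e, f}
  B2:   IN={b, c, d, e, f}   OUT={a, b, c, d, e, f}
  B3:   IN={a, b, c, d, e}   OUT={a, b, c, d}
  B4:   IN={a, b, c, d}   OUT={d, f}
  B5:   IN={d, f}   OUT={a, f}
  B6:   IN={a, f}   OUT={a}
  B7:   IN={a}   OUT={}

Merge at B2: OUT[B2] = IN[B0] ⊔ IN[B3] ⊔ IN[B5] = {a, b, c, d, e, f}
Applying B2's transfer function to that OUT value gives IN[B2] (row B2 above).

Answer: {b, c, d, e, f}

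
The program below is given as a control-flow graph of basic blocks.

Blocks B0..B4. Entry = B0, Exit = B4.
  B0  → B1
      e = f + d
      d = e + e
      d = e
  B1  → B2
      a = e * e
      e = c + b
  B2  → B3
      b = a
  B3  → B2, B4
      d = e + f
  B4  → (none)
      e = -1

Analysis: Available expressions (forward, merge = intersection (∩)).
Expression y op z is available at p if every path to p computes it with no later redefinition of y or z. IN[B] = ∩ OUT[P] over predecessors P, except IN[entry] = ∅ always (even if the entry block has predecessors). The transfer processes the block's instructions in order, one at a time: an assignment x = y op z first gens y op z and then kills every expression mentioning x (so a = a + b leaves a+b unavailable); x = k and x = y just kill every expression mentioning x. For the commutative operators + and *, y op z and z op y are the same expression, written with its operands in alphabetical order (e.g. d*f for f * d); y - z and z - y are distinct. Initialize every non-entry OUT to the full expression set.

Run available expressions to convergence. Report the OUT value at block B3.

Fixpoint table:
  B0:   IN={}   OUT={e+e}
  B1:   IN={e+e}   OUT={b+c}
  B2:   IN={}   OUT={}
  B3:   IN={}   OUT={e+f}
  B4:   IN={e+f}   OUT={}

Merge at B3: IN[B3] = OUT[B2] = {}
Applying B3's transfer function to that IN value gives OUT[B3] (row B3 above).

Answer: {e+f}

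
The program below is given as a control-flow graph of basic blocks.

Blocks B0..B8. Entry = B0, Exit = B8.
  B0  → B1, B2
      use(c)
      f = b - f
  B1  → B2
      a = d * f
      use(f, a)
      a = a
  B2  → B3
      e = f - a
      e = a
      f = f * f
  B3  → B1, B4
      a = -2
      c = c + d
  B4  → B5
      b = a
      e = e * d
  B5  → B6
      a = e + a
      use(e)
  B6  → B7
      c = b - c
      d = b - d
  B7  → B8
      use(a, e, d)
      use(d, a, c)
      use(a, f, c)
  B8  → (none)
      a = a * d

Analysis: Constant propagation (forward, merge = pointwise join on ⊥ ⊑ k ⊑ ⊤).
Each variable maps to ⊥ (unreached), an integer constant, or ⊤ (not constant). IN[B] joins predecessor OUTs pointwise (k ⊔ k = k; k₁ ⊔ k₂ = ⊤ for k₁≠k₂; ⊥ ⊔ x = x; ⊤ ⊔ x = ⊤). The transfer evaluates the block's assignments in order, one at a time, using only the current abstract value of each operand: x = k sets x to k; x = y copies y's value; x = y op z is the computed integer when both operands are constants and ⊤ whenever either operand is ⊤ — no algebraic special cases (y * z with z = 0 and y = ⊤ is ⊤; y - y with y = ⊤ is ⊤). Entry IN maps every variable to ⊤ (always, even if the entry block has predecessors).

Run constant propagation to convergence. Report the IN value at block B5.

Per-block solution:
  B0:  IN=(all ⊤)  OUT=(all ⊤)
  B1:  IN=(all ⊤)  OUT=(all ⊤)
  B2:  IN=(all ⊤)  OUT=(all ⊤)
  B3:  IN=(all ⊤)  OUT={a:-2; rest ⊤}
  B4:  IN={a:-2; rest ⊤}  OUT={a:-2, b:-2; rest ⊤}
  B5:  IN={a:-2, b:-2; rest ⊤}  OUT={b:-2; rest ⊤}
  B6:  IN={b:-2; rest ⊤}  OUT={b:-2; rest ⊤}
  B7:  IN={b:-2; rest ⊤}  OUT={b:-2; rest ⊤}
  B8:  IN={b:-2; rest ⊤}  OUT={b:-2; rest ⊤}

Merge at B5: IN[B5] = OUT[B4] = {a: -2, b: -2, c: ⊤, d: ⊤, e: ⊤, f: ⊤}

Answer: {a: -2, b: -2, c: ⊤, d: ⊤, e: ⊤, f: ⊤}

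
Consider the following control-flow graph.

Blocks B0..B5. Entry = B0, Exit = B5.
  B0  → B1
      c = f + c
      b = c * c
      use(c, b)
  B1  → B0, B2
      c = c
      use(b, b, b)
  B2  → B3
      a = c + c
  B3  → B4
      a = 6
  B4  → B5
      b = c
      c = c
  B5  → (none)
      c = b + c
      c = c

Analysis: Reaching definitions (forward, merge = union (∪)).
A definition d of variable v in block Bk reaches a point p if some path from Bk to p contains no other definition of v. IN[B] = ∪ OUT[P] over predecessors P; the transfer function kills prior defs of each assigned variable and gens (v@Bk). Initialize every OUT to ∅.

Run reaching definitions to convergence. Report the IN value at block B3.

Converged values:
  B0: | IN={b@B0, c@B1} | OUT={b@B0, c@B0}
  B1: | IN={b@B0, c@B0} | OUT={b@B0, c@B1}
  B2: | IN={b@B0, c@B1} | OUT={a@B2, b@B0, c@B1}
  B3: | IN={a@B2, b@B0, c@B1} | OUT={a@B3, b@B0, c@B1}
  B4: | IN={a@B3, b@B0, c@B1} | OUT={a@B3, b@B4, c@B4}
  B5: | IN={a@B3, b@B4, c@B4} | OUT={a@B3, b@B4, c@B5}

Merge at B3: IN[B3] = OUT[B2] = {a@B2, b@B0, c@B1}

Answer: {a@B2, b@B0, c@B1}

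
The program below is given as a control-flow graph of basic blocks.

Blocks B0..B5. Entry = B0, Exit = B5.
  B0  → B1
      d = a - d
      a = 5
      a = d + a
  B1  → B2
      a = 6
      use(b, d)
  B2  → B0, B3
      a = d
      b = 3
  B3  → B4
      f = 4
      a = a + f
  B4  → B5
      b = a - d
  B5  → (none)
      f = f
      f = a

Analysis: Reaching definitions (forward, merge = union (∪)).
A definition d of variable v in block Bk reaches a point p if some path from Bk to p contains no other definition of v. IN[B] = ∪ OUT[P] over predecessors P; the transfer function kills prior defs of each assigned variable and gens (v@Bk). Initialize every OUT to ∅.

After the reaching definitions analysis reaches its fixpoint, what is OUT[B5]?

Per-block solution:
  B0:   IN={a@B2, b@B2, d@B0}   OUT={a@B0, b@B2, d@B0}
  B1:   IN={a@B0, b@B2, d@B0}   OUT={a@B1, b@B2, d@B0}
  B2:   IN={a@B1, b@B2, d@B0}   OUT={a@B2, b@B2, d@B0}
  B3:   IN={a@B2, b@B2, d@B0}   OUT={a@B3, b@B2, d@B0, f@B3}
  B4:   IN={a@B3, b@B2, d@B0, f@B3}   OUT={a@B3, b@B4, d@B0, f@B3}
  B5:   IN={a@B3, b@B4, d@B0, f@B3}   OUT={a@B3, b@B4, d@B0, f@B5}

Merge at B5: IN[B5] = OUT[B4] = {a@B3, b@B4, d@B0, f@B3}
Applying B5's transfer function to that IN value gives OUT[B5] (row B5 above).

Answer: {a@B3, b@B4, d@B0, f@B5}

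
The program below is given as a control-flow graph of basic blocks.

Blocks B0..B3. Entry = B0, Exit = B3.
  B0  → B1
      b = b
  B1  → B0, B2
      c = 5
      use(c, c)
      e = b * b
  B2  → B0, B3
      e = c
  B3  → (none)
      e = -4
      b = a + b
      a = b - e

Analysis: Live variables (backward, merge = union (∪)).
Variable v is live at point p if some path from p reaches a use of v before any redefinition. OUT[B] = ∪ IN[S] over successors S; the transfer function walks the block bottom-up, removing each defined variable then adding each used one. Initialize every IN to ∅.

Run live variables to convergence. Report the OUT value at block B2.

Per-block solution:
  B0: | IN={a, b} | OUT={a, b}
  B1: | IN={a, b} | OUT={a, b, c}
  B2: | IN={a, b, c} | OUT={a, b}
  B3: | IN={a, b} | OUT={}

Merge at B2: OUT[B2] = IN[B0] ⊔ IN[B3] = {a, b}

Answer: {a, b}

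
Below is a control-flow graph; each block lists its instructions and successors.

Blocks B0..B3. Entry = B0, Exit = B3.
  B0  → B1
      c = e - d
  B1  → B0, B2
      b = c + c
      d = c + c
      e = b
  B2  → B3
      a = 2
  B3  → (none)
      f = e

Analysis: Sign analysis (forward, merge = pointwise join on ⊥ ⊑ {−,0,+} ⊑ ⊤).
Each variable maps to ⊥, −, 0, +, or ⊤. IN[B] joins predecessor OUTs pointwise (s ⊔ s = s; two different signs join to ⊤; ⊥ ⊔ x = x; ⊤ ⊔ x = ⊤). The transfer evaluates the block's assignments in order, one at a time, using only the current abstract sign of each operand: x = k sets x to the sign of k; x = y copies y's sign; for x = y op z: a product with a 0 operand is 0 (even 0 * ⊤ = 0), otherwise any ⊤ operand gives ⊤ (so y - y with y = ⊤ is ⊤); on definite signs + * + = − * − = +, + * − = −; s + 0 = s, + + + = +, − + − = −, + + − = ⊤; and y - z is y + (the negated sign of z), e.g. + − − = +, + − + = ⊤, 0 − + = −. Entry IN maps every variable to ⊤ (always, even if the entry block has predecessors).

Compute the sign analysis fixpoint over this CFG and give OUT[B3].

Per-block solution:
  B0: | IN=(all ⊤) | OUT=(all ⊤)
  B1: | IN=(all ⊤) | OUT=(all ⊤)
  B2: | IN=(all ⊤) | OUT={a:+; rest ⊤}
  B3: | IN={a:+; rest ⊤} | OUT={a:+; rest ⊤}

Merge at B3: IN[B3] = OUT[B2] = {a: +, b: ⊤, c: ⊤, d: ⊤, e: ⊤, f: ⊤}
Applying B3's transfer function to that IN value gives OUT[B3] (row B3 above).

Answer: {a: +, b: ⊤, c: ⊤, d: ⊤, e: ⊤, f: ⊤}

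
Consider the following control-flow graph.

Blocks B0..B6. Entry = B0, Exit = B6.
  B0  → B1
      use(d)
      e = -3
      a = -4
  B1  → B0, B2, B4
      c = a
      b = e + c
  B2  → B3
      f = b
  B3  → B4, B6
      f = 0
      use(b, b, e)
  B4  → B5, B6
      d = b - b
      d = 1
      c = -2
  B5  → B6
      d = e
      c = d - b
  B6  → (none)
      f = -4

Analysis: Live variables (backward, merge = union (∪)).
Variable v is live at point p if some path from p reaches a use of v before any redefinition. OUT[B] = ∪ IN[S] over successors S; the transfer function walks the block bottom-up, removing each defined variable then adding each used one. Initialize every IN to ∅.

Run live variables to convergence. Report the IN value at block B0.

Answer: {d}

Derivation:
Fixpoint table:
  B0:  IN={d}  OUT={a, d, e}
  B1:  IN={a, d, e}  OUT={b, d, e}
  B2:  IN={b, e}  OUT={b, e}
  B3:  IN={b, e}  OUT={b, e}
  B4:  IN={b, e}  OUT={b, e}
  B5:  IN={b, e}  OUT={}
  B6:  IN={}  OUT={}

Merge at B0: OUT[B0] = IN[B1] = {a, d, e}
Applying B0's transfer function to that OUT value gives IN[B0] (row B0 above).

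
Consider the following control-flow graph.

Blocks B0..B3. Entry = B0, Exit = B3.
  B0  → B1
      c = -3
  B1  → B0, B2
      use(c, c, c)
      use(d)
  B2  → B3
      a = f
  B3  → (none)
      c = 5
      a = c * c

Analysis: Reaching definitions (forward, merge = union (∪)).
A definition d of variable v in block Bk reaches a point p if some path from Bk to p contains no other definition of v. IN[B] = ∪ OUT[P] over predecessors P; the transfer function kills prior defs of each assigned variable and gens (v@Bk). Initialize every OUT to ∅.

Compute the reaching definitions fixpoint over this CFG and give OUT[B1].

Fixpoint table:
  B0:   IN={c@B0}   OUT={c@B0}
  B1:   IN={c@B0}   OUT={c@B0}
  B2:   IN={c@B0}   OUT={a@B2, c@B0}
  B3:   IN={a@B2, c@B0}   OUT={a@B3, c@B3}

Merge at B1: IN[B1] = OUT[B0] = {c@B0}
Applying B1's transfer function to that IN value gives OUT[B1] (row B1 above).

Answer: {c@B0}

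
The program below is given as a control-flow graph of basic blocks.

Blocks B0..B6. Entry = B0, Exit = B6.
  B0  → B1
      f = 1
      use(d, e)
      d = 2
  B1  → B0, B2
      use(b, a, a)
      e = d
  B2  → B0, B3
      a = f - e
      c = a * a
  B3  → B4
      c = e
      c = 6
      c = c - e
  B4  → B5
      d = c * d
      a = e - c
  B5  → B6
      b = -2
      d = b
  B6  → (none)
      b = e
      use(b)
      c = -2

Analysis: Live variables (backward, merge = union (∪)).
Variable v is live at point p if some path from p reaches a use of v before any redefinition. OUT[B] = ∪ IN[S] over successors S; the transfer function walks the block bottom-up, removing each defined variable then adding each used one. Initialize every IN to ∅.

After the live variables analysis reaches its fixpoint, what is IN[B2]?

Answer: {b, d, e, f}

Derivation:
Per-block solution:
  B0: | IN={a, b, d, e} | OUT={a, b, d, f}
  B1: | IN={a, b, d, f} | OUT={a, b, d, e, f}
  B2: | IN={b, d, e, f} | OUT={a, b, d, e}
  B3: | IN={d, e} | OUT={c, d, e}
  B4: | IN={c, d, e} | OUT={e}
  B5: | IN={e} | OUT={e}
  B6: | IN={e} | OUT={}

Merge at B2: OUT[B2] = IN[B0] ⊔ IN[B3] = {a, b, d, e}
Applying B2's transfer function to that OUT value gives IN[B2] (row B2 above).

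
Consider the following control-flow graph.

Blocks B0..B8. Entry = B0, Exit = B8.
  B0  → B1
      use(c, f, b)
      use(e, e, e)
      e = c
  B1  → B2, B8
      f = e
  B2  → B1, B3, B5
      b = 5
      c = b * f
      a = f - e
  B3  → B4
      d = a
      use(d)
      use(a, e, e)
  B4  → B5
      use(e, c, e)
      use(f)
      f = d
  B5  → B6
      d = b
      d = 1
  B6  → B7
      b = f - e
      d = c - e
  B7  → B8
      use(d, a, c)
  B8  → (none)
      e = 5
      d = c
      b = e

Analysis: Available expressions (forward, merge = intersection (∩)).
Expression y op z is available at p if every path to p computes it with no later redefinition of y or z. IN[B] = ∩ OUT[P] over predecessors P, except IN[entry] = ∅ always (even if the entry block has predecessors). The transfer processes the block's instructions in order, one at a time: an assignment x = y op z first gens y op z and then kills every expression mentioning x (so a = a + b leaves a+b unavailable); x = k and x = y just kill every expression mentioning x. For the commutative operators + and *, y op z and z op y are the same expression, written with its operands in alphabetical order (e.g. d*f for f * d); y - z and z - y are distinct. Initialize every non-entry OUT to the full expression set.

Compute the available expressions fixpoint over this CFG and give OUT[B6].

Answer: {c-e, f-e}

Derivation:
Per-block solution:
  B0:   IN={}   OUT={}
  B1:   IN={}   OUT={}
  B2:   IN={}   OUT={b*f, f-e}
  B3:   IN={b*f, f-e}   OUT={b*f, f-e}
  B4:   IN={b*f, f-e}   OUT={}
  B5:   IN={}   OUT={}
  B6:   IN={}   OUT={c-e, f-e}
  B7:   IN={c-e, f-e}   OUT={c-e, f-e}
  B8:   IN={}   OUT={}

Merge at B6: IN[B6] = OUT[B5] = {}
Applying B6's transfer function to that IN value gives OUT[B6] (row B6 above).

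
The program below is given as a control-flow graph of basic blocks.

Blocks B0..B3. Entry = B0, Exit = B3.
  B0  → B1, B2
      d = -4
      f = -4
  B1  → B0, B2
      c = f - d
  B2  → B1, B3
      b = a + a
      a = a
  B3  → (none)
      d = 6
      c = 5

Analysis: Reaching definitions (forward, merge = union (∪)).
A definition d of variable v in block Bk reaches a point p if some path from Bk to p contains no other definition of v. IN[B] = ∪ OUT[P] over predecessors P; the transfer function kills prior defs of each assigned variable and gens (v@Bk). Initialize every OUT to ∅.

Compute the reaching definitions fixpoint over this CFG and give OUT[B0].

Converged values:
  B0:  IN={a@B2, b@B2, c@B1, d@B0, f@B0}  OUT={a@B2, b@B2, c@B1, d@B0, f@B0}
  B1:  IN={a@B2, b@B2, c@B1, d@B0, f@B0}  OUT={a@B2, b@B2, c@B1, d@B0, f@B0}
  B2:  IN={a@B2, b@B2, c@B1, d@B0, f@B0}  OUT={a@B2, b@B2, c@B1, d@B0, f@B0}
  B3:  IN={a@B2, b@B2, c@B1, d@B0, f@B0}  OUT={a@B2, b@B2, c@B3, d@B3, f@B0}

Merge at B0 (entry node, so the boundary value {} is joined with the incoming edge(s)): IN[B0] = {} ⊔ OUT[B1] = {a@B2, b@B2, c@B1, d@B0, f@B0}
Applying B0's transfer function to that IN value gives OUT[B0] (row B0 above).

Answer: {a@B2, b@B2, c@B1, d@B0, f@B0}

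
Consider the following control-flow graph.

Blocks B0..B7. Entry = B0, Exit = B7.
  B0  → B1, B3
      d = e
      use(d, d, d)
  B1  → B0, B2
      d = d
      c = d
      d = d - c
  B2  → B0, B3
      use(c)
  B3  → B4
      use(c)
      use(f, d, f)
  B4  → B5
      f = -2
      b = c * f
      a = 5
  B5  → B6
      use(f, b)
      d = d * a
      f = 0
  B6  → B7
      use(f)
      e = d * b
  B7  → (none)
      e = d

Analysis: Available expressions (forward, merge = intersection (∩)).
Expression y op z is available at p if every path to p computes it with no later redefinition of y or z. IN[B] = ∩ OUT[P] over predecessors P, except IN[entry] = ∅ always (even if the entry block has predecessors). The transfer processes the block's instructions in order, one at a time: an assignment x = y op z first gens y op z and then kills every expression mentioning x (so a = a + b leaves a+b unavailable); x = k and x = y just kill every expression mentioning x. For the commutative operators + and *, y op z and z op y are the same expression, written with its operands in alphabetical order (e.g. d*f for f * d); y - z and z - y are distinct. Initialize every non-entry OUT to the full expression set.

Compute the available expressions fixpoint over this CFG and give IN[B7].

Per-block solution:
  B0:  IN={}  OUT={}
  B1:  IN={}  OUT={}
  B2:  IN={}  OUT={}
  B3:  IN={}  OUT={}
  B4:  IN={}  OUT={c*f}
  B5:  IN={c*f}  OUT={}
  B6:  IN={}  OUT={b*d}
  B7:  IN={b*d}  OUT={b*d}

Merge at B7: IN[B7] = OUT[B6] = {b*d}

Answer: {b*d}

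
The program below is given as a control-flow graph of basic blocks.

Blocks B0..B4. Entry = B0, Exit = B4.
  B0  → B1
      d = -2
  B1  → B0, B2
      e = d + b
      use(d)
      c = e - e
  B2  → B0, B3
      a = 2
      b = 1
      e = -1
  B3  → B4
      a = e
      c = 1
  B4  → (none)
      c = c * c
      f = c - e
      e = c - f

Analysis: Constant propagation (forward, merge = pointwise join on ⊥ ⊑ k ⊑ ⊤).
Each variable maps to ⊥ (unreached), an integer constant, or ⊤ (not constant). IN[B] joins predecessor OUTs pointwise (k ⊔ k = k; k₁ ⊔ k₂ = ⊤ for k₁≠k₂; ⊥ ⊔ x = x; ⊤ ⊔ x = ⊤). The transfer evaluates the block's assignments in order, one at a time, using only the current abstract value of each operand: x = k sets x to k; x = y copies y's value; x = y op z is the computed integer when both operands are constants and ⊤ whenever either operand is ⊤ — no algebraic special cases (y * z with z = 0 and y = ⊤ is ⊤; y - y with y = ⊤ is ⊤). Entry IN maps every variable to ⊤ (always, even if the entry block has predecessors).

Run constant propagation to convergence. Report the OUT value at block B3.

Converged values:
  B0:  IN=(all ⊤)  OUT={d:-2; rest ⊤}
  B1:  IN={d:-2; rest ⊤}  OUT={d:-2; rest ⊤}
  B2:  IN={d:-2; rest ⊤}  OUT={a:2, b:1, d:-2, e:-1; rest ⊤}
  B3:  IN={a:2, b:1, d:-2, e:-1; rest ⊤}  OUT={a:-1, b:1, c:1, d:-2, e:-1; rest ⊤}
  B4:  IN={a:-1, b:1, c:1, d:-2, e:-1; rest ⊤}  OUT={a:-1, b:1, c:1, d:-2, e:-1, f:2; rest ⊤}

Merge at B3: IN[B3] = OUT[B2] = {a: 2, b: 1, c: ⊤, d: -2, e: -1, f: ⊤}
Applying B3's transfer function to that IN value gives OUT[B3] (row B3 above).

Answer: {a: -1, b: 1, c: 1, d: -2, e: -1, f: ⊤}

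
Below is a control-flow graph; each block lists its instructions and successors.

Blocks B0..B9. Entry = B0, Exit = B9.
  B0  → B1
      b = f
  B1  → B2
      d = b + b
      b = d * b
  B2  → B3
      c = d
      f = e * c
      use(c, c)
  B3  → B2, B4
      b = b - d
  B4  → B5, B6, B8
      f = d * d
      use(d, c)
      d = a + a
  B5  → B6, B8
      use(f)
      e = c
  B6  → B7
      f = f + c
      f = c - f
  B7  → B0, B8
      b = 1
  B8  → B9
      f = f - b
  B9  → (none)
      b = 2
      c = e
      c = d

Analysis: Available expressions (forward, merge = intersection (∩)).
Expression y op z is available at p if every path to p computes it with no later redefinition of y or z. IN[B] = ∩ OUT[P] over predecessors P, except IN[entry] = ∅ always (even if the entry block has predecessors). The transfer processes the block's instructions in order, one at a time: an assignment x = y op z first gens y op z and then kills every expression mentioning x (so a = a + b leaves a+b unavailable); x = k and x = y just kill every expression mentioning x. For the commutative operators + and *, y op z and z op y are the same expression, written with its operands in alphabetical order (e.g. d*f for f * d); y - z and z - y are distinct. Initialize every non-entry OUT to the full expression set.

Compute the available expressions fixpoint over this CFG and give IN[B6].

Answer: {a+a}

Working:
Fixpoint table:
  B0: | IN={} | OUT={}
  B1: | IN={} | OUT={}
  B2: | IN={} | OUT={c*e}
  B3: | IN={c*e} | OUT={c*e}
  B4: | IN={c*e} | OUT={a+a, c*e}
  B5: | IN={a+a, c*e} | OUT={a+a}
  B6: | IN={a+a} | OUT={a+a}
  B7: | IN={a+a} | OUT={a+a}
  B8: | IN={a+a} | OUT={a+a}
  B9: | IN={a+a} | OUT={a+a}

Merge at B6: IN[B6] = OUT[B4] ∩ OUT[B5] = {a+a}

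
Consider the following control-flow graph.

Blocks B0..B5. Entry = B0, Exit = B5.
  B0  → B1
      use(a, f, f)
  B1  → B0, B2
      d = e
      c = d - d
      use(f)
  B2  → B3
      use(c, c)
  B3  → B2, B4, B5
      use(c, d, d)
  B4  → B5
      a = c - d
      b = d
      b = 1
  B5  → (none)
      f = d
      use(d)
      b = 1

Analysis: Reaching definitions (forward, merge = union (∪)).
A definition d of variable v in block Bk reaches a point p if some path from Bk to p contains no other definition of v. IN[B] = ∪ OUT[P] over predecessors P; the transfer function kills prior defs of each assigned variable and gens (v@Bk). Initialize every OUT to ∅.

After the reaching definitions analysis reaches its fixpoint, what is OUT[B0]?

Answer: {c@B1, d@B1}

Working:
Converged values:
  B0: | IN={c@B1, d@B1} | OUT={c@B1, d@B1}
  B1: | IN={c@B1, d@B1} | OUT={c@B1, d@B1}
  B2: | IN={c@B1, d@B1} | OUT={c@B1, d@B1}
  B3: | IN={c@B1, d@B1} | OUT={c@B1, d@B1}
  B4: | IN={c@B1, d@B1} | OUT={a@B4, b@B4, c@B1, d@B1}
  B5: | IN={a@B4, b@B4, c@B1, d@B1} | OUT={a@B4, b@B5, c@B1, d@B1, f@B5}

Merge at B0 (entry node, so the boundary value {} is joined with the incoming edge(s)): IN[B0] = {} ⊔ OUT[B1] = {c@B1, d@B1}
Applying B0's transfer function to that IN value gives OUT[B0] (row B0 above).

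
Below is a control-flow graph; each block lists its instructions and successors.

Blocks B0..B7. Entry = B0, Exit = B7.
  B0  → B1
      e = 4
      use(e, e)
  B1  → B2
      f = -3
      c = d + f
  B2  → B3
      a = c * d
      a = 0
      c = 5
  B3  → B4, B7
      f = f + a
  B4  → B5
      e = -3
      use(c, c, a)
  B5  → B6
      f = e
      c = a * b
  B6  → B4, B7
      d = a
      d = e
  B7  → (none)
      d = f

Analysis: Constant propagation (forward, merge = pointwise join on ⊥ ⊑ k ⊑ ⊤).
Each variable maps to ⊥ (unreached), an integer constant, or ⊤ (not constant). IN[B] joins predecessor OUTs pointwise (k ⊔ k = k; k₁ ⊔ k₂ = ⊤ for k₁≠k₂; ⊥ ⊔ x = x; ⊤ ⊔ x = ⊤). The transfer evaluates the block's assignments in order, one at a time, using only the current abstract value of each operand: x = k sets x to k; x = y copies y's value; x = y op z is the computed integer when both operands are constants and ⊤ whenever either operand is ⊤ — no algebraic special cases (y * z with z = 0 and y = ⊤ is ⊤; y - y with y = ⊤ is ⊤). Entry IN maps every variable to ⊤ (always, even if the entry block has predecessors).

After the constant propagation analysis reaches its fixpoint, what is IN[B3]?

Per-block solution:
  B0: | IN=(all ⊤) | OUT={e:4; rest ⊤}
  B1: | IN={e:4; rest ⊤} | OUT={e:4, f:-3; rest ⊤}
  B2: | IN={e:4, f:-3; rest ⊤} | OUT={a:0, c:5, e:4, f:-3; rest ⊤}
  B3: | IN={a:0, c:5, e:4, f:-3; rest ⊤} | OUT={a:0, c:5, e:4, f:-3; rest ⊤}
  B4: | IN={a:0, f:-3; rest ⊤} | OUT={a:0, e:-3, f:-3; rest ⊤}
  B5: | IN={a:0, e:-3, f:-3; rest ⊤} | OUT={a:0, e:-3, f:-3; rest ⊤}
  B6: | IN={a:0, e:-3, f:-3; rest ⊤} | OUT={a:0, d:-3, e:-3, f:-3; rest ⊤}
  B7: | IN={a:0, f:-3; rest ⊤} | OUT={a:0, d:-3, f:-3; rest ⊤}

Merge at B3: IN[B3] = OUT[B2] = {a: 0, b: ⊤, c: 5, d: ⊤, e: 4, f: -3}

Answer: {a: 0, b: ⊤, c: 5, d: ⊤, e: 4, f: -3}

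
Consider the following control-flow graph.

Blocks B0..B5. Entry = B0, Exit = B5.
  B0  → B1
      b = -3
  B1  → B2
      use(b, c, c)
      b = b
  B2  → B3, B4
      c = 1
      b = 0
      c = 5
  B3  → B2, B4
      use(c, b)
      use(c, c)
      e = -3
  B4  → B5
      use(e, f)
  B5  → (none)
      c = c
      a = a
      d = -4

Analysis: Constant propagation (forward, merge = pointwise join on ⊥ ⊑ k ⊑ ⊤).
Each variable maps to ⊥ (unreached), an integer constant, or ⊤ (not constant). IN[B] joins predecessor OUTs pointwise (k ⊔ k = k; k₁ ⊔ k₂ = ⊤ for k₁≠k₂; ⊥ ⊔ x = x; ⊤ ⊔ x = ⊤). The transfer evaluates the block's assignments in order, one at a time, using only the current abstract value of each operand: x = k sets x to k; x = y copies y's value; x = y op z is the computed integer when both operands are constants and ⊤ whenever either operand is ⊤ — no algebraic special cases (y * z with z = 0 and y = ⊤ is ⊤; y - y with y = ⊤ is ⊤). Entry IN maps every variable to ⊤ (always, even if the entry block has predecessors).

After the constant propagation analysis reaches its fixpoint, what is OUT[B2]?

Answer: {a: ⊤, b: 0, c: 5, d: ⊤, e: ⊤, f: ⊤}

Trace:
Per-block solution:
  B0: | IN=(all ⊤) | OUT={b:-3; rest ⊤}
  B1: | IN={b:-3; rest ⊤} | OUT={b:-3; rest ⊤}
  B2: | IN=(all ⊤) | OUT={b:0, c:5; rest ⊤}
  B3: | IN={b:0, c:5; rest ⊤} | OUT={b:0, c:5, e:-3; rest ⊤}
  B4: | IN={b:0, c:5; rest ⊤} | OUT={b:0, c:5; rest ⊤}
  B5: | IN={b:0, c:5; rest ⊤} | OUT={b:0, c:5, d:-4; rest ⊤}

Merge at B2: IN[B2] = OUT[B1] ⊔ OUT[B3] = {a: ⊤, b: ⊤, c: ⊤, d: ⊤, e: ⊤, f: ⊤}
Applying B2's transfer function to that IN value gives OUT[B2] (row B2 above).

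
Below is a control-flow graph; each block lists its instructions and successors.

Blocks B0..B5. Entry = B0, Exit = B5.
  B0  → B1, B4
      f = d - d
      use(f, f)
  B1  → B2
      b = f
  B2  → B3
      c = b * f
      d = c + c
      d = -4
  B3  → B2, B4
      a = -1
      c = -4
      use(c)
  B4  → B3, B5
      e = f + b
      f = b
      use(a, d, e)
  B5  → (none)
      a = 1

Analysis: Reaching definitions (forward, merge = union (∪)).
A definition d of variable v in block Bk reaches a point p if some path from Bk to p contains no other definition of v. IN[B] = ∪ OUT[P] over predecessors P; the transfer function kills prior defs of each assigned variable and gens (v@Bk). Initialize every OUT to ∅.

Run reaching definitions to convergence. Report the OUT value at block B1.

Converged values:
  B0: | IN={} | OUT={f@B0}
  B1: | IN={f@B0} | OUT={b@B1, f@B0}
  B2: | IN={a@B3, b@B1, c@B3, d@B2, e@B4, f@B0, f@B4} | OUT={a@B3, b@B1, c@B2, d@B2, e@B4, f@B0, f@B4}
  B3: | IN={a@B3, b@B1, c@B2, c@B3, d@B2, e@B4, f@B0, f@B4} | OUT={a@B3, b@B1, c@B3, d@B2, e@B4, f@B0, f@B4}
  B4: | IN={a@B3, b@B1, c@B3, d@B2, e@B4, f@B0, f@B4} | OUT={a@B3, b@B1, c@B3, d@B2, e@B4, f@B4}
  B5: | IN={a@B3, b@B1, c@B3, d@B2, e@B4, f@B4} | OUT={a@B5, b@B1, c@B3, d@B2, e@B4, f@B4}

Merge at B1: IN[B1] = OUT[B0] = {f@B0}
Applying B1's transfer function to that IN value gives OUT[B1] (row B1 above).

Answer: {b@B1, f@B0}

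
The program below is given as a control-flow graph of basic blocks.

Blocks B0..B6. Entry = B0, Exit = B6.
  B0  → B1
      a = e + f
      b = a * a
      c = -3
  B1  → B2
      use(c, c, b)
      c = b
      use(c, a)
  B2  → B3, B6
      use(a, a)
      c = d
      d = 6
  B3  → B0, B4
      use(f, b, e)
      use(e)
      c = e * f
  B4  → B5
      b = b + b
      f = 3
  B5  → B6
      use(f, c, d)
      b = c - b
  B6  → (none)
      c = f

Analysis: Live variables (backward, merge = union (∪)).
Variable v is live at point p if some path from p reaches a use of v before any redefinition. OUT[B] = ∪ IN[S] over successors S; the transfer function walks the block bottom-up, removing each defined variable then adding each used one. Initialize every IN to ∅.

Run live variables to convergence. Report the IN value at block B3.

Answer: {b, d, e, f}

Derivation:
Converged values:
  B0: | IN={d, e, f} | OUT={a, b, c, d, e, f}
  B1: | IN={a, b, c, d, e, f} | OUT={a, b, d, e, f}
  B2: | IN={a, b, d, e, f} | OUT={b, d, e, f}
  B3: | IN={b, d, e, f} | OUT={b, c, d, e, f}
  B4: | IN={b, c, d} | OUT={b, c, d, f}
  B5: | IN={b, c, d, f} | OUT={f}
  B6: | IN={f} | OUT={}

Merge at B3: OUT[B3] = IN[B0] ⊔ IN[B4] = {b, c, d, e, f}
Applying B3's transfer function to that OUT value gives IN[B3] (row B3 above).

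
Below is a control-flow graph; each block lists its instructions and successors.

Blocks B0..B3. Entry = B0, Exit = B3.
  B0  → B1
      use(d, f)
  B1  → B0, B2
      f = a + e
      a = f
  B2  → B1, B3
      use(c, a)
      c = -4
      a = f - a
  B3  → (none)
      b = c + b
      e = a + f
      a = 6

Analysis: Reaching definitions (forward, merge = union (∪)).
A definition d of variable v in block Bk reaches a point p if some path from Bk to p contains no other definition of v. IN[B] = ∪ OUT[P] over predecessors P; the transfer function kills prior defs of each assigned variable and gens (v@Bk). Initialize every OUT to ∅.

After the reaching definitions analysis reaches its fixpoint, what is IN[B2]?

Per-block solution:
  B0: | IN={a@B1, c@B2, f@B1} | OUT={a@B1, c@B2, f@B1}
  B1: | IN={a@B1, a@B2, c@B2, f@B1} | OUT={a@B1, c@B2, f@B1}
  B2: | IN={a@B1, c@B2, f@B1} | OUT={a@B2, c@B2, f@B1}
  B3: | IN={a@B2, c@B2, f@B1} | OUT={a@B3, b@B3, c@B2, e@B3, f@B1}

Merge at B2: IN[B2] = OUT[B1] = {a@B1, c@B2, f@B1}

Answer: {a@B1, c@B2, f@B1}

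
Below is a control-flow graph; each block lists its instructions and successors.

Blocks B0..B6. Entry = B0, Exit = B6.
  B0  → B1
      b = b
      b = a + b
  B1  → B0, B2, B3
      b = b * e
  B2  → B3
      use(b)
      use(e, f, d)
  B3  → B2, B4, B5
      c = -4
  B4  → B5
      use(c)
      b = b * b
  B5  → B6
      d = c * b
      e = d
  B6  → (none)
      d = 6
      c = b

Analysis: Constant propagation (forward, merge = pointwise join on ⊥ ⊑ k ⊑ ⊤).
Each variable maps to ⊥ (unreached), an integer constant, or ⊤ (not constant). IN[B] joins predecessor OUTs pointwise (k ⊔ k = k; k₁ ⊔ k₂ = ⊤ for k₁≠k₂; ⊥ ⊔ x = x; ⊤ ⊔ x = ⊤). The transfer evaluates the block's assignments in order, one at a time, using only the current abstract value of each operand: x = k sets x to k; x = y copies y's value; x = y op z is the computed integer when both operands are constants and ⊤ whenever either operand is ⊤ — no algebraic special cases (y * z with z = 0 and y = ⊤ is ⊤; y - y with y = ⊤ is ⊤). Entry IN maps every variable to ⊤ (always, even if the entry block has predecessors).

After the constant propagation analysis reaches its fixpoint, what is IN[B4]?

Per-block solution:
  B0:   IN=(all ⊤)   OUT=(all ⊤)
  B1:   IN=(all ⊤)   OUT=(all ⊤)
  B2:   IN=(all ⊤)   OUT=(all ⊤)
  B3:   IN=(all ⊤)   OUT={c:-4; rest ⊤}
  B4:   IN={c:-4; rest ⊤}   OUT={c:-4; rest ⊤}
  B5:   IN={c:-4; rest ⊤}   OUT={c:-4; rest ⊤}
  B6:   IN={c:-4; rest ⊤}   OUT={d:6; rest ⊤}

Merge at B4: IN[B4] = OUT[B3] = {a: ⊤, b: ⊤, c: -4, d: ⊤, e: ⊤, f: ⊤}

Answer: {a: ⊤, b: ⊤, c: -4, d: ⊤, e: ⊤, f: ⊤}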